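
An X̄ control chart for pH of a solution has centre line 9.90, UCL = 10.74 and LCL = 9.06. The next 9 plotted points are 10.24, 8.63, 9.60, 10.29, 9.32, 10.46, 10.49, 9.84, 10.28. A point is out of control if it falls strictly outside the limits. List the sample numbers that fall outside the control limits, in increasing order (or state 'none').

2

Compare each point to [9.06, 10.74]: sample 2 = 8.63 < LCL.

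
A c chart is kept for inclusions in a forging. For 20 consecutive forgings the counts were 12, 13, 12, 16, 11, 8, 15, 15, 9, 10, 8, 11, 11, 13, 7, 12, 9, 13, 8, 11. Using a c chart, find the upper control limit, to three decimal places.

21.240

c̄ = (12 + 13 + 12 + 16 + 11 + 8 + 15 + 15 + 9 + 10 + 8 + 11 + 11 + 13 + 7 + 12 + 9 + 13 + 8 + 11) / 20 = 224 / 20 = 11.2000
UCL = c̄ + 3√c̄ = 11.2000 + 3 × √11.2000 = 11.2000 + 3 × 3.3466 = 21.2399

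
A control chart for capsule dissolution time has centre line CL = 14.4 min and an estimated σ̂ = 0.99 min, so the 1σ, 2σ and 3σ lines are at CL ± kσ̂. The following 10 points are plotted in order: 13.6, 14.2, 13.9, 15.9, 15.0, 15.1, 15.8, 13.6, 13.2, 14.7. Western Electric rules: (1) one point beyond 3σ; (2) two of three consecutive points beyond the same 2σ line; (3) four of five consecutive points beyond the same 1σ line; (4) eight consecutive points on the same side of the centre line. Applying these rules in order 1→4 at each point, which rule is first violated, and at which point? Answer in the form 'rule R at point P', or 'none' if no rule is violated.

none

Zone of each point (C = within 1σ̂, B = 1σ̂–2σ̂, A = 2σ̂–3σ̂, * = beyond 3σ̂; sign = side of CL): 1:-C, 2:-C, 3:-C, 4:+B, 5:+C, 6:+C, 7:+B, 8:-C, 9:-B, 10:+C
No rule fires across all 10 points.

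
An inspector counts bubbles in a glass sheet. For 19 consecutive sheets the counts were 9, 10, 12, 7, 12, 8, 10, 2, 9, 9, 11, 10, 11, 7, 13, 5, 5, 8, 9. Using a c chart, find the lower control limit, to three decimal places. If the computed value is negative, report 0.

0.000

c̄ = (9 + 10 + 12 + 7 + 12 + 8 + 10 + 2 + 9 + 9 + 11 + 10 + 11 + 7 + 13 + 5 + 5 + 8 + 9) / 19 = 167 / 19 = 8.7895
LCL = c̄ − 3√c̄ = 8.7895 − 3 × 2.9647 = -0.1046 → 0 (cannot be negative)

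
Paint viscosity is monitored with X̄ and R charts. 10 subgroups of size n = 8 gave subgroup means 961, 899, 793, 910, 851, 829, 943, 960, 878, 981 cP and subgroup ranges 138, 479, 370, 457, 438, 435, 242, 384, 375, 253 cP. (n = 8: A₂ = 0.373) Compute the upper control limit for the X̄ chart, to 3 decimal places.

1033.698

X̄̄ = (961 + 899 + 793 + 910 + 851 + 829 + 943 + 960 + 878 + 981) / 10 = 9005.0000 / 10 = 900.5000
R̄ = (138 + 479 + 370 + 457 + 438 + 435 + 242 + 384 + 375 + 253) / 10 = 3571.0000 / 10 = 357.1000
UCL = X̄̄ + A₂·R̄ = 900.5000 + 0.373 × 357.1000 = 1033.6983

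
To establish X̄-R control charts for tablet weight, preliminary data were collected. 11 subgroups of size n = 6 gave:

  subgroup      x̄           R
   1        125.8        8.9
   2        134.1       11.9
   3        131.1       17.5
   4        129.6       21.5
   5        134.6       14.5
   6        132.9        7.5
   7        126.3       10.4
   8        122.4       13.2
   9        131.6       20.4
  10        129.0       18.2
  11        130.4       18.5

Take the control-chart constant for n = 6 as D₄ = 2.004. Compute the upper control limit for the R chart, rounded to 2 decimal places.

R̄ = (8.9 + 11.9 + 17.5 + 21.5 + 14.5 + 7.5 + 10.4 + 13.2 + 20.4 + 18.2 + 18.5) / 11 = 162.5000 / 11 = 14.7727
UCL_R = D₄·R̄ = 2.004 × 14.7727 = 29.6045

29.60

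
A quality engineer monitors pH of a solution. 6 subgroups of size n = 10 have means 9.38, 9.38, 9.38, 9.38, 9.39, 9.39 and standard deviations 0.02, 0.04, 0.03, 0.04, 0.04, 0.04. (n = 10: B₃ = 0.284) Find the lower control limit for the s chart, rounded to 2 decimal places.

s̄ = (0.02 + 0.04 + 0.03 + 0.04 + 0.04 + 0.04) / 6 = 0.0350
LCL_s = B₃·s̄ = 0.284 × 0.0350 = 0.0099

0.01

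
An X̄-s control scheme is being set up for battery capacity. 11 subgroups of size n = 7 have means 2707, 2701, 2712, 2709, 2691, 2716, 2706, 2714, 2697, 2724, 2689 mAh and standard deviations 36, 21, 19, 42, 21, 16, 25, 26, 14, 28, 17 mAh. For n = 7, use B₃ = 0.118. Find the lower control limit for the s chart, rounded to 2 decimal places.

2.84

s̄ = (36 + 21 + 19 + 42 + 21 + 16 + 25 + 26 + 14 + 28 + 17) / 11 = 24.0909
LCL_s = B₃·s̄ = 0.118 × 24.0909 = 2.8427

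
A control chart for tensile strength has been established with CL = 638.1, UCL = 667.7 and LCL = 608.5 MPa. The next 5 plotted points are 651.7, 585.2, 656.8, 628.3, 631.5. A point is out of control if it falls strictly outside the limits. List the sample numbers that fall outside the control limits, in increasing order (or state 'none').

2

Compare each point to [608.5, 667.7]: sample 2 = 585.2 < LCL.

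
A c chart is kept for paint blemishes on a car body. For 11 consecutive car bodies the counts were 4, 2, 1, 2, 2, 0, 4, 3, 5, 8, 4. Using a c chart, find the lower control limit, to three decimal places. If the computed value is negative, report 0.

0.000

c̄ = (4 + 2 + 1 + 2 + 2 + 0 + 4 + 3 + 5 + 8 + 4) / 11 = 35 / 11 = 3.1818
LCL = c̄ − 3√c̄ = 3.1818 − 3 × 1.7838 = -2.1695 → 0 (cannot be negative)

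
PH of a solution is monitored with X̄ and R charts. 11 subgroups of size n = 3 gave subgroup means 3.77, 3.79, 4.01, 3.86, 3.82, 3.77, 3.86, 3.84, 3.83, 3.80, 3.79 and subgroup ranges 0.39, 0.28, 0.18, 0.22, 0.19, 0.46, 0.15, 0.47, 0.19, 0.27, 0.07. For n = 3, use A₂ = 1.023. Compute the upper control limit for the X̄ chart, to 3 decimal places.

X̄̄ = (3.77 + 3.79 + 4.01 + 3.86 + 3.82 + 3.77 + 3.86 + 3.84 + 3.83 + 3.80 + 3.79) / 11 = 42.1400 / 11 = 3.8309
R̄ = (0.39 + 0.28 + 0.18 + 0.22 + 0.19 + 0.46 + 0.15 + 0.47 + 0.19 + 0.27 + 0.07) / 11 = 2.8700 / 11 = 0.2609
UCL = X̄̄ + A₂·R̄ = 3.8309 + 1.023 × 0.2609 = 4.0978

4.098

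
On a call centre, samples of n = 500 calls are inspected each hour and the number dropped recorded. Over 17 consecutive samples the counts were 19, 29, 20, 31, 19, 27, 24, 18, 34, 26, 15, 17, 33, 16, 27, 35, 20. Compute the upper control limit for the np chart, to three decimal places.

p̄ = Σdᵢ / (k·n) = 410 / (17 × 500) = 0.04824
UCL = np̄ + 3·√(np̄(1−p̄)) = 24.1176 + 3 × √(24.1176×0.95176) = 24.1176 + 3 × 4.7911 = 38.4908

38.491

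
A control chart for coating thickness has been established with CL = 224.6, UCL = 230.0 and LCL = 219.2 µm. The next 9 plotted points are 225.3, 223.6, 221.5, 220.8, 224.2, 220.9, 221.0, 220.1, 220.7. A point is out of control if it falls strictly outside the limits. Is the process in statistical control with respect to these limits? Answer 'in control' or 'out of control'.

in control

All 9 points lie within [219.2, 230.0].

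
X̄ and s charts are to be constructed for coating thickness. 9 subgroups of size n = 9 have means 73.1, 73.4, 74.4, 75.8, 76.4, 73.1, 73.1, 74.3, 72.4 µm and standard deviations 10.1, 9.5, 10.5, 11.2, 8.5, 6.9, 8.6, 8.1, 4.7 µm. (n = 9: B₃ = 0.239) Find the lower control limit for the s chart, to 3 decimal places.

2.074

s̄ = (10.1 + 9.5 + 10.5 + 11.2 + 8.5 + 6.9 + 8.6 + 8.1 + 4.7) / 9 = 8.6778
LCL_s = B₃·s̄ = 0.239 × 8.6778 = 2.0740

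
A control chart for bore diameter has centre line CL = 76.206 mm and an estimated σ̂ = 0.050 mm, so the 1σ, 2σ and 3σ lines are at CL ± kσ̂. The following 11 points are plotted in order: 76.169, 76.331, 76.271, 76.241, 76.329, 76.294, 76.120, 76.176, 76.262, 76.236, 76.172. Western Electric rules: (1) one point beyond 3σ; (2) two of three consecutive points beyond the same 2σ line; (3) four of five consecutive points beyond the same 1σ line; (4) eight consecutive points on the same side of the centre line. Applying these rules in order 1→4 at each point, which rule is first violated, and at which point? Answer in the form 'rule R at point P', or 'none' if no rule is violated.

rule 3 at point 6

Zone of each point (C = within 1σ̂, B = 1σ̂–2σ̂, A = 2σ̂–3σ̂, * = beyond 3σ̂; sign = side of CL): 1:-C, 2:+A, 3:+B, 4:+C, 5:+A, 6:+B, 7:-B, 8:-C, 9:+B, 10:+C, 11:-C
Rule 3 (four of five consecutive points beyond the same 1σ limit) is satisfied at point 6.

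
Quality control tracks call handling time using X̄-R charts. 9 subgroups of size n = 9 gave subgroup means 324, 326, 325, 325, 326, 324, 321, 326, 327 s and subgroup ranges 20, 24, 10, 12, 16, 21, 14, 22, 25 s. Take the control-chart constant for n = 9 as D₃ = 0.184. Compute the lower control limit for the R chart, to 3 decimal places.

3.353

R̄ = (20 + 24 + 10 + 12 + 16 + 21 + 14 + 22 + 25) / 9 = 164.0000 / 9 = 18.2222
LCL_R = D₃·R̄ = 0.184 × 18.2222 = 3.3529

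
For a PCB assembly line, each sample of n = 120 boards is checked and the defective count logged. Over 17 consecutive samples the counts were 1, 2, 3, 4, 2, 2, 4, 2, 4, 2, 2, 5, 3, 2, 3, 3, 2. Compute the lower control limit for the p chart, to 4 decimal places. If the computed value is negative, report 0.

p̄ = Σdᵢ / (k·n) = 46 / (17 × 120) = 0.02255
LCL = p̄ − 3·√(p̄(1−p̄)/n) = 0.02255 − 3 × 0.01355 = -0.01811 → 0 (negative, so LCL = 0)

0.0000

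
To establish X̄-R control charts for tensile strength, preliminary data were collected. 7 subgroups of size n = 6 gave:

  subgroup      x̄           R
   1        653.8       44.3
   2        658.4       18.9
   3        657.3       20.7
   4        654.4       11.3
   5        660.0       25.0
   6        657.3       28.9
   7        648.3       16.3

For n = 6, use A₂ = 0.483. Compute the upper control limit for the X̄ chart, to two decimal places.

667.06

X̄̄ = (653.8 + 658.4 + 657.3 + 654.4 + 660.0 + 657.3 + 648.3) / 7 = 4589.5000 / 7 = 655.6429
R̄ = (44.3 + 18.9 + 20.7 + 11.3 + 25.0 + 28.9 + 16.3) / 7 = 165.4000 / 7 = 23.6286
UCL = X̄̄ + A₂·R̄ = 655.6429 + 0.483 × 23.6286 = 667.0555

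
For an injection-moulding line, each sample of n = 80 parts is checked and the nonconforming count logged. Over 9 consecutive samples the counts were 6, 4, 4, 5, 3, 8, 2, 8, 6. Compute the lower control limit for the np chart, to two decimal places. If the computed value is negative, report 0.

0.00

p̄ = Σdᵢ / (k·n) = 46 / (9 × 80) = 0.06389
LCL = np̄ − 3·√(np̄(1−p̄)) = 5.1111 − 3 × 2.1874 = -1.4510 → 0 (negative, so LCL = 0)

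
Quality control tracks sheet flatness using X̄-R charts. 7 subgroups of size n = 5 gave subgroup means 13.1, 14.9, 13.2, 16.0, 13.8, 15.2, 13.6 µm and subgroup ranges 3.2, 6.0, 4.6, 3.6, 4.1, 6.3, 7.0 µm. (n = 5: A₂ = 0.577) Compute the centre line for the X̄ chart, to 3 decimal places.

14.257

X̄̄ = (13.1 + 14.9 + 13.2 + 16.0 + 13.8 + 15.2 + 13.6) / 7 = 99.8000 / 7 = 14.2571
CL = X̄̄ = 14.2571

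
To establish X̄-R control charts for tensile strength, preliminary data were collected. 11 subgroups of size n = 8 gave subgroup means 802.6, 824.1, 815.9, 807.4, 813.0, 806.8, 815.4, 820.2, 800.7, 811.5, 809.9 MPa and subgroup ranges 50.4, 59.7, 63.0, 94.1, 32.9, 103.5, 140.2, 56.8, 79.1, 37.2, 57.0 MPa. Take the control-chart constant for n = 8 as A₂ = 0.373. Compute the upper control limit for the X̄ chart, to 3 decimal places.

X̄̄ = (802.6 + 824.1 + 815.9 + 807.4 + 813.0 + 806.8 + 815.4 + 820.2 + 800.7 + 811.5 + 809.9) / 11 = 8927.5000 / 11 = 811.5909
R̄ = (50.4 + 59.7 + 63.0 + 94.1 + 32.9 + 103.5 + 140.2 + 56.8 + 79.1 + 37.2 + 57.0) / 11 = 773.9000 / 11 = 70.3545
UCL = X̄̄ + A₂·R̄ = 811.5909 + 0.373 × 70.3545 = 837.8332

837.833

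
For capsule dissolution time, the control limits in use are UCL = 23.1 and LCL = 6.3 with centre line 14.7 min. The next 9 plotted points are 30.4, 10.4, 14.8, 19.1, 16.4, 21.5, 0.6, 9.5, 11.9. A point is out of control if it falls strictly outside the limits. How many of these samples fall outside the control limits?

Compare each point to [6.3, 23.1]: sample 1 = 30.4 > UCL; sample 7 = 0.6 < LCL.

2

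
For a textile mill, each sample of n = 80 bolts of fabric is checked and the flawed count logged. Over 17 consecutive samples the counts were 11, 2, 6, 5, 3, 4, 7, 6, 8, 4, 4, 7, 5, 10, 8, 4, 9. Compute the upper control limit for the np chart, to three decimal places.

13.158

p̄ = Σdᵢ / (k·n) = 103 / (17 × 80) = 0.07574
UCL = np̄ + 3·√(np̄(1−p̄)) = 6.0588 + 3 × √(6.0588×0.92426) = 6.0588 + 3 × 2.3664 = 13.1581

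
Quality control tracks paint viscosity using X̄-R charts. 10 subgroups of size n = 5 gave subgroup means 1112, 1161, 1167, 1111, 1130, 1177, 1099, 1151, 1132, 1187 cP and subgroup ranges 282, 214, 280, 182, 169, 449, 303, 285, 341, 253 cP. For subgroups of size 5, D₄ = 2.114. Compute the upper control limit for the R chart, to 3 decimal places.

583.041

R̄ = (282 + 214 + 280 + 182 + 169 + 449 + 303 + 285 + 341 + 253) / 10 = 2758.0000 / 10 = 275.8000
UCL_R = D₄·R̄ = 2.114 × 275.8000 = 583.0412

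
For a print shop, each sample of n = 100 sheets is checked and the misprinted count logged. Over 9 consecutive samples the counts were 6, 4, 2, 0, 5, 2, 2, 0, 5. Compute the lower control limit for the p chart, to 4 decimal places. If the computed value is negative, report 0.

p̄ = Σdᵢ / (k·n) = 26 / (9 × 100) = 0.02889
LCL = p̄ − 3·√(p̄(1−p̄)/n) = 0.02889 − 3 × 0.01675 = -0.02136 → 0 (negative, so LCL = 0)

0.0000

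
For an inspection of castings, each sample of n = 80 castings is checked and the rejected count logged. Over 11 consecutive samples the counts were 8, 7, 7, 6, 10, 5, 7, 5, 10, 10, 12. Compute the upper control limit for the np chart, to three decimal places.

p̄ = Σdᵢ / (k·n) = 87 / (11 × 80) = 0.09886
UCL = np̄ + 3·√(np̄(1−p̄)) = 7.9091 + 3 × √(7.9091×0.90114) = 7.9091 + 3 × 2.6697 = 15.9181

15.918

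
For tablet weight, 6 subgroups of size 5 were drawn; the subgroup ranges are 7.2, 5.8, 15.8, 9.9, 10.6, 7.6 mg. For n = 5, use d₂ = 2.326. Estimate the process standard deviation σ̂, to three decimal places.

4.077

R̄ = (7.2 + 5.8 + 15.8 + 9.9 + 10.6 + 7.6) / 6 = 9.4833
σ̂ = R̄ / d₂ = 9.4833 / 2.326 = 4.0771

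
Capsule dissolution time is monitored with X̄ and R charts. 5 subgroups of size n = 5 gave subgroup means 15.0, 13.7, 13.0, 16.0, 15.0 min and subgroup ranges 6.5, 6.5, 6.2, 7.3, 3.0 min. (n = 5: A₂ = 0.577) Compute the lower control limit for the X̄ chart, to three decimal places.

11.136

X̄̄ = (15.0 + 13.7 + 13.0 + 16.0 + 15.0) / 5 = 72.7000 / 5 = 14.5400
R̄ = (6.5 + 6.5 + 6.2 + 7.3 + 3.0) / 5 = 29.5000 / 5 = 5.9000
LCL = X̄̄ − A₂·R̄ = 14.5400 − 0.577 × 5.9000 = 11.1357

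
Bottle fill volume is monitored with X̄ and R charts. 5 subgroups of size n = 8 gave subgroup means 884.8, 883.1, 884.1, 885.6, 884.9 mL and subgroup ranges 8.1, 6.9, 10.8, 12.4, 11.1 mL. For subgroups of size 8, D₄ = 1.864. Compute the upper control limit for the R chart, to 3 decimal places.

R̄ = (8.1 + 6.9 + 10.8 + 12.4 + 11.1) / 5 = 49.3000 / 5 = 9.8600
UCL_R = D₄·R̄ = 1.864 × 9.8600 = 18.3790

18.379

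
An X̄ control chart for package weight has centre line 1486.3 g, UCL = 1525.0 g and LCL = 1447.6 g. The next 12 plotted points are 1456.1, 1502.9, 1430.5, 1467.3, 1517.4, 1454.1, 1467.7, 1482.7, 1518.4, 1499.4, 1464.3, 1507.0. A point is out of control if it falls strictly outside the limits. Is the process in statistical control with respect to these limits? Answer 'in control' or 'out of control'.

out of control

Compare each point to [1447.6, 1525.0]: sample 3 = 1430.5 < LCL.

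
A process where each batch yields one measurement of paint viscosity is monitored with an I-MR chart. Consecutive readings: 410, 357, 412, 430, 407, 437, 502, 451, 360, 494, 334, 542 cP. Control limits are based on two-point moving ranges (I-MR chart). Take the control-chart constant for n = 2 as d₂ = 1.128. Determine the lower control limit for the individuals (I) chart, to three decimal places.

213.300

X̄ = (410 + 357 + 412 + 430 + 407 + 437 + 502 + 451 + 360 + 494 + 334 + 542) / 12 = 428.0000
Moving ranges: 53, 55, 18, 23, 30, 65, 51, 91, 134, 160, 208; M̄R̄ = 888.0000 / 11 = 80.7273
LCL = X̄ − 3·M̄R̄/d₂ = 428.0000 − 3 × 80.7273 / 1.128 = 213.2998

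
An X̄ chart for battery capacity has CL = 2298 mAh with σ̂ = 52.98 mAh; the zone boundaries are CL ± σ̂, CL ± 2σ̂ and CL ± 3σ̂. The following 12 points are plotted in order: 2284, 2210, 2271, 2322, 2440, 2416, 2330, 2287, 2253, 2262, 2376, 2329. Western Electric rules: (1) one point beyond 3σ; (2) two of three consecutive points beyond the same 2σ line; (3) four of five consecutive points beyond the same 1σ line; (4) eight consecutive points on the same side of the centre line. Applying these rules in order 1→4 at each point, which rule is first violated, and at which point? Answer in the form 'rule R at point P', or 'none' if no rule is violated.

Zone of each point (C = within 1σ̂, B = 1σ̂–2σ̂, A = 2σ̂–3σ̂, * = beyond 3σ̂; sign = side of CL): 1:-C, 2:-B, 3:-C, 4:+C, 5:+A, 6:+A, 7:+C, 8:-C, 9:-C, 10:-C, 11:+B, 12:+C
Rule 2 (two of three consecutive points beyond the same 2σ limit) is satisfied at point 6.

rule 2 at point 6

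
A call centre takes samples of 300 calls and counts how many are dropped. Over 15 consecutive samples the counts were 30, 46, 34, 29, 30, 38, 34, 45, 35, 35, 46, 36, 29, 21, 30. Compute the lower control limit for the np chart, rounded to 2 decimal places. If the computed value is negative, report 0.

17.95

p̄ = Σdᵢ / (k·n) = 518 / (15 × 300) = 0.11511
LCL = np̄ − 3·√(np̄(1−p̄)) = 34.5333 − 3 × 5.5279 = 17.9495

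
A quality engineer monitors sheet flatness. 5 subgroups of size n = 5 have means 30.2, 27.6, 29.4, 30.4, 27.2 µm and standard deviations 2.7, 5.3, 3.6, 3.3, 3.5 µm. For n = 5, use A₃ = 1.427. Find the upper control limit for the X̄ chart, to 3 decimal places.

34.211

X̄̄ = (30.2 + 27.6 + 29.4 + 30.4 + 27.2) / 5 = 28.9600
s̄ = (2.7 + 5.3 + 3.6 + 3.3 + 3.5) / 5 = 3.6800
UCL = X̄̄ + A₃·s̄ = 28.9600 + 1.427 × 3.6800 = 34.2114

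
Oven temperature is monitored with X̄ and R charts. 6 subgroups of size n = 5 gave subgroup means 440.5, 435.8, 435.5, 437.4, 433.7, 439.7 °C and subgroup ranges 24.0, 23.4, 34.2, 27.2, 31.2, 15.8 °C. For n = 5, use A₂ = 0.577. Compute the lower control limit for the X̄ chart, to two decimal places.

X̄̄ = (440.5 + 435.8 + 435.5 + 437.4 + 433.7 + 439.7) / 6 = 2622.6000 / 6 = 437.1000
R̄ = (24.0 + 23.4 + 34.2 + 27.2 + 31.2 + 15.8) / 6 = 155.8000 / 6 = 25.9667
LCL = X̄̄ − A₂·R̄ = 437.1000 − 0.577 × 25.9667 = 422.1172

422.12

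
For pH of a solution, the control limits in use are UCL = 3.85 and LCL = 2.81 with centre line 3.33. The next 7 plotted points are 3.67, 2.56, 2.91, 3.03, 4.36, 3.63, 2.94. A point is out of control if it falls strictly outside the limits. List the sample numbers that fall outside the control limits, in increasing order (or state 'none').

2, 5

Compare each point to [2.81, 3.85]: sample 2 = 2.56 < LCL; sample 5 = 4.36 > UCL.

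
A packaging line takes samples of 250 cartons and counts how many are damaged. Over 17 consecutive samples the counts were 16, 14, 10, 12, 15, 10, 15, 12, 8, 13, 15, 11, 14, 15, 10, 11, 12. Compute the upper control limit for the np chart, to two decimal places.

22.88

p̄ = Σdᵢ / (k·n) = 213 / (17 × 250) = 0.05012
UCL = np̄ + 3·√(np̄(1−p̄)) = 12.5294 + 3 × √(12.5294×0.94988) = 12.5294 + 3 × 3.4499 = 22.8790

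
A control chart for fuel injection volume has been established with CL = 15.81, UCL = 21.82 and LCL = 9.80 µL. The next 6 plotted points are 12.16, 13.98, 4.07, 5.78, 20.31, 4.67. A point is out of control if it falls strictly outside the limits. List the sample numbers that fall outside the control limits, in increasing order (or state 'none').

Compare each point to [9.80, 21.82]: sample 3 = 4.07 < LCL; sample 4 = 5.78 < LCL; sample 6 = 4.67 < LCL.

3, 4, 6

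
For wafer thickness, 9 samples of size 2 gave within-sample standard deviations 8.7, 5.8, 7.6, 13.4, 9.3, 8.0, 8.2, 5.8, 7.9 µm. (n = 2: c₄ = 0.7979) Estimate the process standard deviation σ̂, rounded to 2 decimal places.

s̄ = (8.7 + 5.8 + 7.6 + 13.4 + 9.3 + 8.0 + 8.2 + 5.8 + 7.9) / 9 = 8.3000
σ̂ = s̄ / c₄ = 8.3000 / 0.7979 = 10.4023

10.40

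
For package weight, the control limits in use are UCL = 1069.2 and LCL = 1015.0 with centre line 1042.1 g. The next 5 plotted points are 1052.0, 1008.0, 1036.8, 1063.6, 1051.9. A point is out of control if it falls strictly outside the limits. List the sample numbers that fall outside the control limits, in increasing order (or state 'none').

Compare each point to [1015.0, 1069.2]: sample 2 = 1008.0 < LCL.

2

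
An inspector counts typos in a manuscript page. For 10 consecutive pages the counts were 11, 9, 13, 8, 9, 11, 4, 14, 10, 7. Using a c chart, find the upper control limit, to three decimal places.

c̄ = (11 + 9 + 13 + 8 + 9 + 11 + 4 + 14 + 10 + 7) / 10 = 96 / 10 = 9.6000
UCL = c̄ + 3√c̄ = 9.6000 + 3 × √9.6000 = 9.6000 + 3 × 3.0984 = 18.8952

18.895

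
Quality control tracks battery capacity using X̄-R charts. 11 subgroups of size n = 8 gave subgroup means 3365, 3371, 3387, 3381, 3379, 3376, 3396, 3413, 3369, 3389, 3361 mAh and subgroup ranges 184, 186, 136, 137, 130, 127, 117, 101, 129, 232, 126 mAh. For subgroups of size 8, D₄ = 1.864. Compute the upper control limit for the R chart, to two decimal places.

271.97

R̄ = (184 + 186 + 136 + 137 + 130 + 127 + 117 + 101 + 129 + 232 + 126) / 11 = 1605.0000 / 11 = 145.9091
UCL_R = D₄·R̄ = 1.864 × 145.9091 = 271.9745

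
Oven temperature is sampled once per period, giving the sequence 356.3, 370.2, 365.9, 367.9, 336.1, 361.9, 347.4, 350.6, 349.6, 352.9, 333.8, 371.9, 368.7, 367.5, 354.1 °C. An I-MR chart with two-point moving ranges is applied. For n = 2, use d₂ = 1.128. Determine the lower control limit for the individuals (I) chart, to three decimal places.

X̄ = (356.3 + 370.2 + 365.9 + 367.9 + 336.1 + 361.9 + 347.4 + 350.6 + 349.6 + 352.9 + 333.8 + 371.9 + 368.7 + 367.5 + 354.1) / 15 = 356.9867
Moving ranges: 13.9, 4.3, 2.0, 31.8, 25.8, 14.5, 3.2, 1.0, 3.3, 19.1, 38.1, 3.2, 1.2, 13.4; M̄R̄ = 174.8000 / 14 = 12.4857
LCL = X̄ − 3·M̄R̄/d₂ = 356.9867 − 3 × 12.4857 / 1.128 = 323.7800

323.780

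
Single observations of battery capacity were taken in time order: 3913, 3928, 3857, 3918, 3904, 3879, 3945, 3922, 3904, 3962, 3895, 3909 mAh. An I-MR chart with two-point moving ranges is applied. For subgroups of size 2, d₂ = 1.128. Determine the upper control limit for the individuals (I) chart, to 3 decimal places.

4015.782

X̄ = (3913 + 3928 + 3857 + 3918 + 3904 + 3879 + 3945 + 3922 + 3904 + 3962 + 3895 + 3909) / 12 = 3911.3333
Moving ranges: 15, 71, 61, 14, 25, 66, 23, 18, 58, 67, 14; M̄R̄ = 432.0000 / 11 = 39.2727
UCL = X̄ + 3·M̄R̄/d₂ = 3911.3333 + 3 × 39.2727 / 1.128 = 4015.7821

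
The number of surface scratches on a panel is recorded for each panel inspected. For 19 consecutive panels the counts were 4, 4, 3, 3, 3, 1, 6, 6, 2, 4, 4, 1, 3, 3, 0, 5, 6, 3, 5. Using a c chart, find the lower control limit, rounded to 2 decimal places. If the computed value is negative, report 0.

0.00

c̄ = (4 + 4 + 3 + 3 + 3 + 1 + 6 + 6 + 2 + 4 + 4 + 1 + 3 + 3 + 0 + 5 + 6 + 3 + 5) / 19 = 66 / 19 = 3.4737
LCL = c̄ − 3√c̄ = 3.4737 − 3 × 1.8638 = -2.1177 → 0 (cannot be negative)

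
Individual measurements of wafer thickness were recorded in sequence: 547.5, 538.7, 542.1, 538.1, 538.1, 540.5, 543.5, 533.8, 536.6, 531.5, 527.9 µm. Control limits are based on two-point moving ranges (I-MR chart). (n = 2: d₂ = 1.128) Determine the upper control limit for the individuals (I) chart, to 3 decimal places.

549.410

X̄ = (547.5 + 538.7 + 542.1 + 538.1 + 538.1 + 540.5 + 543.5 + 533.8 + 536.6 + 531.5 + 527.9) / 11 = 538.0273
Moving ranges: 8.8, 3.4, 4.0, 0.0, 2.4, 3.0, 9.7, 2.8, 5.1, 3.6; M̄R̄ = 42.8000 / 10 = 4.2800
UCL = X̄ + 3·M̄R̄/d₂ = 538.0273 + 3 × 4.2800 / 1.128 = 549.4103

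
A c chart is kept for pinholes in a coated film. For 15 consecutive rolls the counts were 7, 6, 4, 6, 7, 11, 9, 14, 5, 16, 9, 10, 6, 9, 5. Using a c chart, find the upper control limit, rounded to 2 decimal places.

16.89

c̄ = (7 + 6 + 4 + 6 + 7 + 11 + 9 + 14 + 5 + 16 + 9 + 10 + 6 + 9 + 5) / 15 = 124 / 15 = 8.2667
UCL = c̄ + 3√c̄ = 8.2667 + 3 × √8.2667 = 8.2667 + 3 × 2.8752 = 16.8922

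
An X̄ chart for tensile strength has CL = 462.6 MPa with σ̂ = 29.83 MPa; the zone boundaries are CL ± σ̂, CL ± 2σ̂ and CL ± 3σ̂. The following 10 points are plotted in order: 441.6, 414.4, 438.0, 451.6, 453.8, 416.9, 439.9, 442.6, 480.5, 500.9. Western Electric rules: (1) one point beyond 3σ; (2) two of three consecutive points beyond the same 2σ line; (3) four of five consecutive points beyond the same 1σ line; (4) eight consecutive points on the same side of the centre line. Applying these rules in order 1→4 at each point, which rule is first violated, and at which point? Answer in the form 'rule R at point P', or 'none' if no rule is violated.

Zone of each point (C = within 1σ̂, B = 1σ̂–2σ̂, A = 2σ̂–3σ̂, * = beyond 3σ̂; sign = side of CL): 1:-C, 2:-B, 3:-C, 4:-C, 5:-C, 6:-B, 7:-C, 8:-C, 9:+C, 10:+B
Rule 4 (eight consecutive points on the same side of the centre line) is satisfied at point 8.

rule 4 at point 8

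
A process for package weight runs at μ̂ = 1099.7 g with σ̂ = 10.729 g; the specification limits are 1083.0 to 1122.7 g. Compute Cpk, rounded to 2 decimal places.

0.52

Cpu = (USL − μ̂) / (3σ̂) = (1122.7 − 1099.7) / (3 × 10.729) = 0.7146; Cpl = (μ̂ − LSL) / (3σ̂) = (1099.7 − 1083.0) / (3 × 10.729) = 0.5188; Cpk = min(Cpu, Cpl) = 0.5188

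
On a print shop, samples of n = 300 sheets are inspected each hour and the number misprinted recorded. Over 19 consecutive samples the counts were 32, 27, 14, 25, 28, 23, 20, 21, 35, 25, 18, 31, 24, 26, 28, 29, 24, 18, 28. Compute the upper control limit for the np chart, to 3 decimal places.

p̄ = Σdᵢ / (k·n) = 476 / (19 × 300) = 0.08351
UCL = np̄ + 3·√(np̄(1−p̄)) = 25.0526 + 3 × √(25.0526×0.91649) = 25.0526 + 3 × 4.7917 = 39.4278

39.428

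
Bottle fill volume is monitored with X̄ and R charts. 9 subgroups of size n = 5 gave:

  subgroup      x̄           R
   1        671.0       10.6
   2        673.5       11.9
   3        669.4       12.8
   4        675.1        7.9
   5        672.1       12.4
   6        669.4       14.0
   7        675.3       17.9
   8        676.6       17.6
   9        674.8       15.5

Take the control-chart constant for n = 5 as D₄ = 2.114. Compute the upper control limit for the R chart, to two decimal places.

R̄ = (10.6 + 11.9 + 12.8 + 7.9 + 12.4 + 14.0 + 17.9 + 17.6 + 15.5) / 9 = 120.6000 / 9 = 13.4000
UCL_R = D₄·R̄ = 2.114 × 13.4000 = 28.3276

28.33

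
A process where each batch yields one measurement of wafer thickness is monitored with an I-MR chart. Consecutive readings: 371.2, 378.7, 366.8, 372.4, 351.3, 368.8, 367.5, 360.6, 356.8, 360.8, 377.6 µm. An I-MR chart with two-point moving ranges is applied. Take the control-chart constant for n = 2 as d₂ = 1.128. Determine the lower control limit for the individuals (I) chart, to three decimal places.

X̄ = (371.2 + 378.7 + 366.8 + 372.4 + 351.3 + 368.8 + 367.5 + 360.6 + 356.8 + 360.8 + 377.6) / 11 = 366.5909
Moving ranges: 7.5, 11.9, 5.6, 21.1, 17.5, 1.3, 6.9, 3.8, 4.0, 16.8; M̄R̄ = 96.4000 / 10 = 9.6400
LCL = X̄ − 3·M̄R̄/d₂ = 366.5909 − 3 × 9.6400 / 1.128 = 340.9526

340.953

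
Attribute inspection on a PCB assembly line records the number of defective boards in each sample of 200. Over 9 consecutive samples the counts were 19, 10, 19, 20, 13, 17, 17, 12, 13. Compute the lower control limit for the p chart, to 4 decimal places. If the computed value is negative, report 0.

p̄ = Σdᵢ / (k·n) = 140 / (9 × 200) = 0.07778
LCL = p̄ − 3·√(p̄(1−p̄)/n) = 0.07778 − 3 × 0.01894 = 0.02096

0.0210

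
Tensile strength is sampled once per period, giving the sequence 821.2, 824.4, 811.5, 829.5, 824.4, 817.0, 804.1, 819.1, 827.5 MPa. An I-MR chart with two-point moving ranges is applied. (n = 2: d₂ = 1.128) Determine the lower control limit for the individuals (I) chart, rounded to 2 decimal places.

X̄ = (821.2 + 824.4 + 811.5 + 829.5 + 824.4 + 817.0 + 804.1 + 819.1 + 827.5) / 9 = 819.8556
Moving ranges: 3.2, 12.9, 18.0, 5.1, 7.4, 12.9, 15.0, 8.4; M̄R̄ = 82.9000 / 8 = 10.3625
LCL = X̄ − 3·M̄R̄/d₂ = 819.8556 − 3 × 10.3625 / 1.128 = 792.2957

792.30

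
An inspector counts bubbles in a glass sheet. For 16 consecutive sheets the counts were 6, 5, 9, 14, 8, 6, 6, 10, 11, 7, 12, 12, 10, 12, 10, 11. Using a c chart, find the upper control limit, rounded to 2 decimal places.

18.47

c̄ = (6 + 5 + 9 + 14 + 8 + 6 + 6 + 10 + 11 + 7 + 12 + 12 + 10 + 12 + 10 + 11) / 16 = 149 / 16 = 9.3125
UCL = c̄ + 3√c̄ = 9.3125 + 3 × √9.3125 = 9.3125 + 3 × 3.0516 = 18.4674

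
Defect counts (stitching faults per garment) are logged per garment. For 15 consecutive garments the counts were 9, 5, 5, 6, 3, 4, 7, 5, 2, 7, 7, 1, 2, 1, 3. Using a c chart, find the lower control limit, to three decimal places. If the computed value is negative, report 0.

c̄ = (9 + 5 + 5 + 6 + 3 + 4 + 7 + 5 + 2 + 7 + 7 + 1 + 2 + 1 + 3) / 15 = 67 / 15 = 4.4667
LCL = c̄ − 3√c̄ = 4.4667 − 3 × 2.1134 = -1.8737 → 0 (cannot be negative)

0.000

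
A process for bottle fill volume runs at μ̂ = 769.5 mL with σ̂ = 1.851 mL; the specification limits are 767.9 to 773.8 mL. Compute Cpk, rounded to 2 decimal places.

Cpu = (USL − μ̂) / (3σ̂) = (773.8 − 769.5) / (3 × 1.851) = 0.7744; Cpl = (μ̂ − LSL) / (3σ̂) = (769.5 − 767.9) / (3 × 1.851) = 0.2881; Cpk = min(Cpu, Cpl) = 0.2881

0.29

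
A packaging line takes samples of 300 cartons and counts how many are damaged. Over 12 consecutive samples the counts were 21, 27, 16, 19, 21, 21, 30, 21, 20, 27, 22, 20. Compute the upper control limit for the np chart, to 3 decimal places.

35.652

p̄ = Σdᵢ / (k·n) = 265 / (12 × 300) = 0.07361
UCL = np̄ + 3·√(np̄(1−p̄)) = 22.0833 + 3 × √(22.0833×0.92639) = 22.0833 + 3 × 4.5230 = 35.6524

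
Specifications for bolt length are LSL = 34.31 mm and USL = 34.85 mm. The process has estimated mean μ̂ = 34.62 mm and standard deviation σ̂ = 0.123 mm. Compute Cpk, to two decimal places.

Cpu = (USL − μ̂) / (3σ̂) = (34.85 − 34.62) / (3 × 0.123) = 0.6233; Cpl = (μ̂ − LSL) / (3σ̂) = (34.62 − 34.31) / (3 × 0.123) = 0.8401; Cpk = min(Cpu, Cpl) = 0.6233

0.62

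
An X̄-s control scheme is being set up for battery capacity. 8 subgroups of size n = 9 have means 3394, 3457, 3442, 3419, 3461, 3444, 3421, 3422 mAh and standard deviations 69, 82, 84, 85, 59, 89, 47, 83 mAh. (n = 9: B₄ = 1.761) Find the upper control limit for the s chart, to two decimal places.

131.63

s̄ = (69 + 82 + 84 + 85 + 59 + 89 + 47 + 83) / 8 = 74.7500
UCL_s = B₄·s̄ = 1.761 × 74.7500 = 131.6347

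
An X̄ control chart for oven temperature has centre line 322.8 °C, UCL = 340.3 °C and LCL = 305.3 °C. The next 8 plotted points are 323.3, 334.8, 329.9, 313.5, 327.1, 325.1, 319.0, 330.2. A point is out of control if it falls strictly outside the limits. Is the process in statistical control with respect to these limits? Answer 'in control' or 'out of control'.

All 8 points lie within [305.3, 340.3].

in control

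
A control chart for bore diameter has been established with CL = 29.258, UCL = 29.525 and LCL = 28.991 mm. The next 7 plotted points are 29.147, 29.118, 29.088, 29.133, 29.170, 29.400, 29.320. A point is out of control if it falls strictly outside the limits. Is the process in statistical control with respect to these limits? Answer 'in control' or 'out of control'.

in control

All 7 points lie within [28.991, 29.525].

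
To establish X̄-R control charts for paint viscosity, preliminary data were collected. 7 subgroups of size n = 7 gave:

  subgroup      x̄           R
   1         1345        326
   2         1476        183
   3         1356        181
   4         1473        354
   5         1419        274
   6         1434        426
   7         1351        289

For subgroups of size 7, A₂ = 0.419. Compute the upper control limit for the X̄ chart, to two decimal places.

X̄̄ = (1345 + 1476 + 1356 + 1473 + 1419 + 1434 + 1351) / 7 = 9854.0000 / 7 = 1407.7143
R̄ = (326 + 183 + 181 + 354 + 274 + 426 + 289) / 7 = 2033.0000 / 7 = 290.4286
UCL = X̄̄ + A₂·R̄ = 1407.7143 + 0.419 × 290.4286 = 1529.4039

1529.40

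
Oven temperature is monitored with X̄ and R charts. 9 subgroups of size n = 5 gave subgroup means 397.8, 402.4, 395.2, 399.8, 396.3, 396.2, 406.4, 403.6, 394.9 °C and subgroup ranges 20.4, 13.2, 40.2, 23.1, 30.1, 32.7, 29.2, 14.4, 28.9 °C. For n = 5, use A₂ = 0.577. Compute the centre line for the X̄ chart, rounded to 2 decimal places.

X̄̄ = (397.8 + 402.4 + 395.2 + 399.8 + 396.3 + 396.2 + 406.4 + 403.6 + 394.9) / 9 = 3592.6000 / 9 = 399.1778
CL = X̄̄ = 399.1778

399.18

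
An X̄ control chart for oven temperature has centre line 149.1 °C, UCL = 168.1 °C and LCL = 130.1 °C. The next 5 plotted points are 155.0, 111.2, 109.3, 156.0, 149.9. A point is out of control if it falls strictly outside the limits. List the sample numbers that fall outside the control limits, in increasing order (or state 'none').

2, 3

Compare each point to [130.1, 168.1]: sample 2 = 111.2 < LCL; sample 3 = 109.3 < LCL.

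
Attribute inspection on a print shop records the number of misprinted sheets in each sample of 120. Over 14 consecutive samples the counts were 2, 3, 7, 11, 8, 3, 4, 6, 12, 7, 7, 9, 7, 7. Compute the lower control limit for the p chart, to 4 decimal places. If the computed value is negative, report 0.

p̄ = Σdᵢ / (k·n) = 93 / (14 × 120) = 0.05536
LCL = p̄ − 3·√(p̄(1−p̄)/n) = 0.05536 − 3 × 0.02088 = -0.00727 → 0 (negative, so LCL = 0)

0.0000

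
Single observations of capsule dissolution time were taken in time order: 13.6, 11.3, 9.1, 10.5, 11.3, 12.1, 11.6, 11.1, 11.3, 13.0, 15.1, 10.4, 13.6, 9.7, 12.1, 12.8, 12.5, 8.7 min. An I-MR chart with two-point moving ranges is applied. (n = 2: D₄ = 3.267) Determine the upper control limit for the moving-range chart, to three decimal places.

Moving ranges: 2.3, 2.2, 1.4, 0.8, 0.8, 0.5, 0.5, 0.2, 1.7, 2.1, 4.7, 3.2, 3.9, 2.4, 0.7, 0.3, 3.8; M̄R̄ = 31.5000 / 17 = 1.8529
UCL_MR = D₄·M̄R̄ = 3.267 × 1.8529 = 6.0536

6.054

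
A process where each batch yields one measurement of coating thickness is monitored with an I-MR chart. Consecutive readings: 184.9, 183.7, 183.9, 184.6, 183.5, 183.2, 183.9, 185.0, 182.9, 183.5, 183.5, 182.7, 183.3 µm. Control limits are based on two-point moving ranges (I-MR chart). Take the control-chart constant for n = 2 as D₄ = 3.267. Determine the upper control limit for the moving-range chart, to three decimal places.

2.559

Moving ranges: 1.2, 0.2, 0.7, 1.1, 0.3, 0.7, 1.1, 2.1, 0.6, 0.0, 0.8, 0.6; M̄R̄ = 9.4000 / 12 = 0.7833
UCL_MR = D₄·M̄R̄ = 3.267 × 0.7833 = 2.5591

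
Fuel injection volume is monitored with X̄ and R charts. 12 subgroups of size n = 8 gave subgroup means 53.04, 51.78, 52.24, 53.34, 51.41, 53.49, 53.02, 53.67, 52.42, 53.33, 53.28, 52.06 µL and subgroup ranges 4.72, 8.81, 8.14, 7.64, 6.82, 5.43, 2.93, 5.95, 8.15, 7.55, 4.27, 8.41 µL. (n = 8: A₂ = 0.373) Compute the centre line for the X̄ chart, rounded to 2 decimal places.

52.76

X̄̄ = (53.04 + 51.78 + 52.24 + 53.34 + 51.41 + 53.49 + 53.02 + 53.67 + 52.42 + 53.33 + 53.28 + 52.06) / 12 = 633.0800 / 12 = 52.7567
CL = X̄̄ = 52.7567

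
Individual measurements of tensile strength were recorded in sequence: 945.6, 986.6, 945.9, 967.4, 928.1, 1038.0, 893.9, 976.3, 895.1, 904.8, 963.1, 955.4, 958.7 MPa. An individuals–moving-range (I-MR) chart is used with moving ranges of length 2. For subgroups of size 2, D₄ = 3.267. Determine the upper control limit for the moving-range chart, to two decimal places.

173.99

Moving ranges: 41.0, 40.7, 21.5, 39.3, 109.9, 144.1, 82.4, 81.2, 9.7, 58.3, 7.7, 3.3; M̄R̄ = 639.1000 / 12 = 53.2583
UCL_MR = D₄·M̄R̄ = 3.267 × 53.2583 = 173.9950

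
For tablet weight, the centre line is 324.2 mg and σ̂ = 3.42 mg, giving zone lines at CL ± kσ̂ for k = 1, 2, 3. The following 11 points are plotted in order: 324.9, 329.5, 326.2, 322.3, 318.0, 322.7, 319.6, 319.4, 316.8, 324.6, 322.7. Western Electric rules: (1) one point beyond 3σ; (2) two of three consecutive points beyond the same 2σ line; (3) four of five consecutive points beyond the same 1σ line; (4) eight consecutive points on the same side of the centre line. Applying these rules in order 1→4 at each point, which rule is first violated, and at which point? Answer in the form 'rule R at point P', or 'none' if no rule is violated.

Zone of each point (C = within 1σ̂, B = 1σ̂–2σ̂, A = 2σ̂–3σ̂, * = beyond 3σ̂; sign = side of CL): 1:+C, 2:+B, 3:+C, 4:-C, 5:-B, 6:-C, 7:-B, 8:-B, 9:-A, 10:+C, 11:-C
Rule 3 (four of five consecutive points beyond the same 1σ limit) is satisfied at point 9.

rule 3 at point 9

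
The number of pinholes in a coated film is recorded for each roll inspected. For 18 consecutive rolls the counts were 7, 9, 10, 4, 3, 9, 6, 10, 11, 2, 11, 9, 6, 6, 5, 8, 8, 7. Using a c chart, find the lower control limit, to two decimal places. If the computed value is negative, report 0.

c̄ = (7 + 9 + 10 + 4 + 3 + 9 + 6 + 10 + 11 + 2 + 11 + 9 + 6 + 6 + 5 + 8 + 8 + 7) / 18 = 131 / 18 = 7.2778
LCL = c̄ − 3√c̄ = 7.2778 − 3 × 2.6977 = -0.8154 → 0 (cannot be negative)

0.00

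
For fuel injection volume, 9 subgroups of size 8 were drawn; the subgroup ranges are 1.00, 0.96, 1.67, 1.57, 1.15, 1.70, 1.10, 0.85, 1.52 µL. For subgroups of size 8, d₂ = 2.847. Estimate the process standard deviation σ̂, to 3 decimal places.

R̄ = (1.00 + 0.96 + 1.67 + 1.57 + 1.15 + 1.70 + 1.10 + 0.85 + 1.52) / 9 = 1.2800
σ̂ = R̄ / d₂ = 1.2800 / 2.847 = 0.4496

0.450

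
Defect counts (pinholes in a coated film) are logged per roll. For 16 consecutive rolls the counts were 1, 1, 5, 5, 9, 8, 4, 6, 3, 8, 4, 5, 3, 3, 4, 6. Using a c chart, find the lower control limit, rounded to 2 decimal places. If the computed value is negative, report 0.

0.00

c̄ = (1 + 1 + 5 + 5 + 9 + 8 + 4 + 6 + 3 + 8 + 4 + 5 + 3 + 3 + 4 + 6) / 16 = 75 / 16 = 4.6875
LCL = c̄ − 3√c̄ = 4.6875 − 3 × 2.1651 = -1.8077 → 0 (cannot be negative)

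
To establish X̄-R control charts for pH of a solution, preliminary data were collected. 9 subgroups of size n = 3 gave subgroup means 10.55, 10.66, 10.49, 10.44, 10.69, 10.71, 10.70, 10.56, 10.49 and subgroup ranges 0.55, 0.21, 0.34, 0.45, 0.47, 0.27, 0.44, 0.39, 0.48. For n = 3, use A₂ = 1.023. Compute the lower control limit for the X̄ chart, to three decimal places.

X̄̄ = (10.55 + 10.66 + 10.49 + 10.44 + 10.69 + 10.71 + 10.70 + 10.56 + 10.49) / 9 = 95.2900 / 9 = 10.5878
R̄ = (0.55 + 0.21 + 0.34 + 0.45 + 0.47 + 0.27 + 0.44 + 0.39 + 0.48) / 9 = 3.6000 / 9 = 0.4000
LCL = X̄̄ − A₂·R̄ = 10.5878 − 1.023 × 0.4000 = 10.1786

10.179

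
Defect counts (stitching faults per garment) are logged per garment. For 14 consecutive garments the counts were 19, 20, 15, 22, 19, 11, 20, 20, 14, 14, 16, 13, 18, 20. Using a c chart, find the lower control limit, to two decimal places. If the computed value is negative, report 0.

4.77

c̄ = (19 + 20 + 15 + 22 + 19 + 11 + 20 + 20 + 14 + 14 + 16 + 13 + 18 + 20) / 14 = 241 / 14 = 17.2143
LCL = c̄ − 3√c̄ = 17.2143 − 3 × 4.1490 = 4.7673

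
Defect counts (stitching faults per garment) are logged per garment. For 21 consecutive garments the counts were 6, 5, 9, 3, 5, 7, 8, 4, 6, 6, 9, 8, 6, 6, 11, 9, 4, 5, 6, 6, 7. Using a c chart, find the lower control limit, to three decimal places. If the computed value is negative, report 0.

0.000

c̄ = (6 + 5 + 9 + 3 + 5 + 7 + 8 + 4 + 6 + 6 + 9 + 8 + 6 + 6 + 11 + 9 + 4 + 5 + 6 + 6 + 7) / 21 = 136 / 21 = 6.4762
LCL = c̄ − 3√c̄ = 6.4762 − 3 × 2.5448 = -1.1583 → 0 (cannot be negative)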